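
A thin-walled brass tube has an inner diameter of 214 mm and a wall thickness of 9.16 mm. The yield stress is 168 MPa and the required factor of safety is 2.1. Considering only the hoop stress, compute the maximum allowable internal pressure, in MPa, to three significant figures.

p_allow = 6.85 MPa

σ_allow = 168/2.1 = 80.00 MPa.
σ_h = pD/(2t) → p_allow = 2σ_allow t/D = 2×80.00×9.16/214 = 6.849 MPa.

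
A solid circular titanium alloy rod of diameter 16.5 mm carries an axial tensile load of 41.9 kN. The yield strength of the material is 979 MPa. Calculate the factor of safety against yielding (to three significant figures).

n = 5.00

A = πd²/4 = 213.8 mm².
σ = F/A = 41900/213.8 = 196.0 MPa.
n = 979/196.0 = 4.996.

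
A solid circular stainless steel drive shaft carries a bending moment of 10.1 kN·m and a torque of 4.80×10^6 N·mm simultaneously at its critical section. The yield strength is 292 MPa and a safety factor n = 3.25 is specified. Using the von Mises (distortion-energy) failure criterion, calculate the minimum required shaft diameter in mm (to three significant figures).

d = 107 mm

σ_allow = σ_y/n = 292/3.25 = 89.85 MPa.
For a solid shaft σ_b = 32M/(πd³) and τ = 16T/(πd³), so the von Mises stress is σ' = (16/πd³)·√(4M²+3T²).
√(4M²+3T²) = √(4×(1.010×10^7)² + 3×(4.800×10^6)²) = 2.184×10^7 N·mm.
d³ = 16×2.184×10^7/(π×89.85) = 1.238×10^6 mm³.
d = 107.4 mm.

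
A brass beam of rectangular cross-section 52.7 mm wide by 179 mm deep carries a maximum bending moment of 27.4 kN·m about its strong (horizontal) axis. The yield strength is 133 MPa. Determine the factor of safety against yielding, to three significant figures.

Section modulus S = bh²/6 = 52.7×179²/6 = 281400 mm³.
σ = M/S = 2.7400×10^7/281400 = 97.36 MPa.
n = 133/97.36 = 1.366.

n = 1.37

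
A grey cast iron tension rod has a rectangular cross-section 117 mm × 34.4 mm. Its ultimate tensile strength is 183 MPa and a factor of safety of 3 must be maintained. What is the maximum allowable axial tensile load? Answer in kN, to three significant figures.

σ_allow = 183/3 = 61.00 MPa.
A = 117×34.4 = 4025 mm².
F_allow = σ_allow × A = 61.00×4025 = 245500 N.

F_allow = 246 kN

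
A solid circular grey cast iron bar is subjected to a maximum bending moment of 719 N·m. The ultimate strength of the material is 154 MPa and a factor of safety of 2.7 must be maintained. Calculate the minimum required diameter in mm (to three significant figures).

σ_allow = 154/2.7 = 57.04 MPa.
For a solid circular section σ = 32M/(πd³), so d³ = 32M/(π σ_allow) = 32×719000/(π×57.04) = 128400 mm³.
d = 50.45 mm.

d = 50.4 mm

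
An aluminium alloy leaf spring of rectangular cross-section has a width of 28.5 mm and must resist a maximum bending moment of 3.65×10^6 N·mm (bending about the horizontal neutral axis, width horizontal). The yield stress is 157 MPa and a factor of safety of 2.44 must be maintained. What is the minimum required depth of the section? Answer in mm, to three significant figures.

σ_allow = 157/2.44 = 64.34 MPa.
For a rectangular section σ = 6M/(bh²), so h² = 6M/(b σ_allow) = 6×3650000/(28.5×64.34) = 11940 mm².
h = 109.3 mm.

h = 109 mm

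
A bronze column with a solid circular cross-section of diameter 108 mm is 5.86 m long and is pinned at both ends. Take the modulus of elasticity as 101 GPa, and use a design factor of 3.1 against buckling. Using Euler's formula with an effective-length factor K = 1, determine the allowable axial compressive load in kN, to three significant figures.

P_allow = 62.5 kN

I = πd⁴/64 = π×108⁴/64 = 6.678×10^6 mm⁴.
Effective length L_e = KL = 1×5.86 m = 5860 mm.
Euler critical load P_cr = π²EI/L_e² = π²×101000×6.678×10^6/5860² = 193900 N.
P_allow = P_cr/n = 193900/3.1 = 62540 N.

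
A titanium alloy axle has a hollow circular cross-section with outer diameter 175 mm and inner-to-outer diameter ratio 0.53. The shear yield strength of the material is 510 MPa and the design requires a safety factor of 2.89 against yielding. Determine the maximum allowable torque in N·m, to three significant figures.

T_allow = 1.71×10^5 N·m

τ_allow = 510/2.89 = 176.5 MPa.
For a hollow shaft T_allow = τ_allow·πd_o³(1−k⁴)/16 with 1−k⁴ = 0.9211, so πd_o³(1−k⁴)/16 = 969300 mm³.
T_allow = 176.5×969300 = 1.710×10^8 N·mm = 171000 N·m.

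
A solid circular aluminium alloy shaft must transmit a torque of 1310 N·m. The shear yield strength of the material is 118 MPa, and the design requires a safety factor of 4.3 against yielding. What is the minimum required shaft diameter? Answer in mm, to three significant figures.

d = 62.4 mm

Allowable shear stress τ_allow = 118/4.3 = 27.44 MPa.
For a solid shaft τ = 16T/(πd³), so d³ = 16T/(π τ_allow) = 16×1310000/(π×27.44) = 243100 mm³.
d = (243100)^(1/3) = 62.41 mm.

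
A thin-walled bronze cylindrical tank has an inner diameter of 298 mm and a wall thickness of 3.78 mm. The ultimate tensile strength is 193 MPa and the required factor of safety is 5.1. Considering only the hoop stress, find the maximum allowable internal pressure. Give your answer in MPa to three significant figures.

σ_allow = 193/5.1 = 37.84 MPa.
σ_h = pD/(2t) → p_allow = 2σ_allow t/D = 2×37.84×3.78/298 = 0.9600 MPa.

p_allow = 0.960 MPa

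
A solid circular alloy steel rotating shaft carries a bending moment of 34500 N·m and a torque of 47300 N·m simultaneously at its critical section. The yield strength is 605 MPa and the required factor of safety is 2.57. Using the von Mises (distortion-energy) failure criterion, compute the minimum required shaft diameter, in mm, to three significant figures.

d = 132 mm

σ_allow = σ_y/n = 605/2.57 = 235.4 MPa.
For a solid shaft σ_b = 32M/(πd³) and τ = 16T/(πd³), so the von Mises stress is σ' = (16/πd³)·√(4M²+3T²).
√(4M²+3T²) = √(4×(3.450×10^7)² + 3×(4.730×10^7)²) = 1.071×10^8 N·mm.
d³ = 16×1.071×10^8/(π×235.4) = 2.317×10^6 mm³.
d = 132.3 mm.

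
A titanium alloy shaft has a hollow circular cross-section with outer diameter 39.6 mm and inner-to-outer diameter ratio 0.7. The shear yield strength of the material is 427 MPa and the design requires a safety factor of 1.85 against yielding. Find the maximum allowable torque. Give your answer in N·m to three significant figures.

T_allow = 2140 N·m

τ_allow = 427/1.85 = 230.8 MPa.
For a hollow shaft T_allow = τ_allow·πd_o³(1−k⁴)/16 with 1−k⁴ = 0.7599, so πd_o³(1−k⁴)/16 = 9266 mm³.
T_allow = 230.8×9266 = 2.139×10^6 N·mm = 2139 N·m.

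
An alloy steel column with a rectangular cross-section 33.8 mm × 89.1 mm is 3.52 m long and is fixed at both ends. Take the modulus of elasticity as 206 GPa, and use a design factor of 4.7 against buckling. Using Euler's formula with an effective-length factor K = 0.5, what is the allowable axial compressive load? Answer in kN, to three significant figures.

P_allow = 40.0 kN

Buckling occurs about the weak axis: I_min = h·b³/12 = 89.1×33.8³/12 = 286700 mm⁴ (b = 33.8 mm is the smaller dimension).
Effective length L_e = KL = 0.5×3.52 m = 1760 mm.
Euler critical load P_cr = π²EI/L_e² = π²×206000×286700/1760² = 188200 N.
P_allow = P_cr/n = 188200/4.7 = 40040 N.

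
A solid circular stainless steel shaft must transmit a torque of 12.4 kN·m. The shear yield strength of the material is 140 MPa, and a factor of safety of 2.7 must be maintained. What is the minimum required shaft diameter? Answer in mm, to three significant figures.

Allowable shear stress τ_allow = 140/2.7 = 51.85 MPa.
For a solid shaft τ = 16T/(πd³), so d³ = 16T/(π τ_allow) = 16×1.2400×10^7/(π×51.85) = 1.218×10^6 mm³.
d = (1.218×10^6)^(1/3) = 106.8 mm.

d = 107 mm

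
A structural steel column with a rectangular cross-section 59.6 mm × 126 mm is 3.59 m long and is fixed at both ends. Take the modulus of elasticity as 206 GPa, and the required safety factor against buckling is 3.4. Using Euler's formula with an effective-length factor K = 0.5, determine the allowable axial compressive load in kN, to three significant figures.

Buckling occurs about the weak axis: I_min = h·b³/12 = 126×59.6³/12 = 2.223×10^6 mm⁴ (b = 59.6 mm is the smaller dimension).
Effective length L_e = KL = 0.5×3.59 m = 1795 mm.
Euler critical load P_cr = π²EI/L_e² = π²×206000×2.223×10^6/1795² = 1.403×10^6 N.
P_allow = P_cr/n = 1.403×10^6/3.4 = 412600 N.

P_allow = 413 kN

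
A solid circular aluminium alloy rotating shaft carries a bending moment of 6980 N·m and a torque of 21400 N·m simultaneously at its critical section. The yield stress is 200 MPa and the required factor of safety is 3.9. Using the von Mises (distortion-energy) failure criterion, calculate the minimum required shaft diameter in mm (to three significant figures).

d = 158 mm

σ_allow = σ_y/n = 200/3.9 = 51.28 MPa.
For a solid shaft σ_b = 32M/(πd³) and τ = 16T/(πd³), so the von Mises stress is σ' = (16/πd³)·√(4M²+3T²).
√(4M²+3T²) = √(4×(6.980×10^6)² + 3×(2.140×10^7)²) = 3.961×10^7 N·mm.
d³ = 16×3.961×10^7/(π×51.28) = 3.934×10^6 mm³.
d = 157.9 mm.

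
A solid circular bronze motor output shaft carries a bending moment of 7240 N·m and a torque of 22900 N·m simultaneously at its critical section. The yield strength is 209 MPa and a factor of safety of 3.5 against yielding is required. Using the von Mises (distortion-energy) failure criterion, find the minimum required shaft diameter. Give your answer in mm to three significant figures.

σ_allow = σ_y/n = 209/3.5 = 59.71 MPa.
For a solid shaft σ_b = 32M/(πd³) and τ = 16T/(πd³), so the von Mises stress is σ' = (16/πd³)·√(4M²+3T²).
√(4M²+3T²) = √(4×(7.240×10^6)² + 3×(2.290×10^7)²) = 4.222×10^7 N·mm.
d³ = 16×4.222×10^7/(π×59.71) = 3.601×10^6 mm³.
d = 153.3 mm.

d = 153 mm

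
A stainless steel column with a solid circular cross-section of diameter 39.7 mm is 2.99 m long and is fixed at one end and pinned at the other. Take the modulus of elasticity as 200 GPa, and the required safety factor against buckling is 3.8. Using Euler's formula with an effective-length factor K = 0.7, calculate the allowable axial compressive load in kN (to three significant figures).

I = πd⁴/64 = π×39.7⁴/64 = 121900 mm⁴.
Effective length L_e = KL = 0.7×2.99 m = 2093 mm.
Euler critical load P_cr = π²EI/L_e² = π²×200000×121900/2093² = 54940 N.
P_allow = P_cr/n = 54940/3.8 = 14460 N.

P_allow = 14.5 kN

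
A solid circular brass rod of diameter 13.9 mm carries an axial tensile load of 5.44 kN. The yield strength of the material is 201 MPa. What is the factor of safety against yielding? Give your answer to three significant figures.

n = 5.61

A = πd²/4 = 151.7 mm².
σ = F/A = 5440.0/151.7 = 35.85 MPa.
n = 201/35.85 = 5.607.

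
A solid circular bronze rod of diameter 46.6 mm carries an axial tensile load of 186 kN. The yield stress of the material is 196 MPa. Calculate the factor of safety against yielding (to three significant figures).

n = 1.80

A = πd²/4 = 1706 mm².
σ = F/A = 186000/1706 = 109.1 MPa.
n = 196/109.1 = 1.797.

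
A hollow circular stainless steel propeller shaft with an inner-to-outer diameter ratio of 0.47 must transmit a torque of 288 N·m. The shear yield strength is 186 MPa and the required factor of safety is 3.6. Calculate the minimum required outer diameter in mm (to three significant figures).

τ_allow = 186/3.6 = 51.67 MPa.
For a hollow shaft τ = 16T/[πd_o³(1−k⁴)] with k = 0.47, so 1−k⁴ = 0.9512.
d_o³ = 16T/[π τ_allow (1−k⁴)] = 16×288000/(π×51.67×0.9512) = 29850 mm³.
d_o = 31.02 mm.

d_o = 31.0 mm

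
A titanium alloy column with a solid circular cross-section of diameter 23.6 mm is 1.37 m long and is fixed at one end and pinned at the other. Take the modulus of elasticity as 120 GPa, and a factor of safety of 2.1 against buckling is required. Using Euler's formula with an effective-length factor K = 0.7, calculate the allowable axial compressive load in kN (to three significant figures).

P_allow = 9.34 kN

I = πd⁴/64 = π×23.6⁴/64 = 15230 mm⁴.
Effective length L_e = KL = 0.7×1.37 m = 959.0 mm.
Euler critical load P_cr = π²EI/L_e² = π²×120000×15230/959.0² = 19610 N.
P_allow = P_cr/n = 19610/2.1 = 9338 N.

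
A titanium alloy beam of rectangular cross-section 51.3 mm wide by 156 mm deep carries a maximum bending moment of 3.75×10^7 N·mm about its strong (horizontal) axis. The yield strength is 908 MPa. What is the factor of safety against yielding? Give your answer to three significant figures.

n = 5.04

Section modulus S = bh²/6 = 51.3×156²/6 = 208100 mm³.
σ = M/S = 3.7500×10^7/208100 = 180.2 MPa.
n = 908/180.2 = 5.038.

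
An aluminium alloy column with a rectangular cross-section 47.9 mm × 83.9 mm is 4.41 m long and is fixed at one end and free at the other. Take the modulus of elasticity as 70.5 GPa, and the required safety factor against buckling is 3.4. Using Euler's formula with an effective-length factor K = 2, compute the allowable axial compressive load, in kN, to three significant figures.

P_allow = 2.02 kN

Buckling occurs about the weak axis: I_min = h·b³/12 = 83.9×47.9³/12 = 768400 mm⁴ (b = 47.9 mm is the smaller dimension).
Effective length L_e = KL = 2×4.41 m = 8820 mm.
Euler critical load P_cr = π²EI/L_e² = π²×70500×768400/8820² = 6873 N.
P_allow = P_cr/n = 6873/3.4 = 2021 N.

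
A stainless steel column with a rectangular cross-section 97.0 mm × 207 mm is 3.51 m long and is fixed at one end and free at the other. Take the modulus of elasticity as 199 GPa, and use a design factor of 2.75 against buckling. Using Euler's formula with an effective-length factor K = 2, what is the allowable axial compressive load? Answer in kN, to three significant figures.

Buckling occurs about the weak axis: I_min = h·b³/12 = 207×97.0³/12 = 1.574×10^7 mm⁴ (b = 97.0 mm is the smaller dimension).
Effective length L_e = KL = 2×3.51 m = 7020 mm.
Euler critical load P_cr = π²EI/L_e² = π²×199000×1.574×10^7/7020² = 627500 N.
P_allow = P_cr/n = 627500/2.75 = 228200 N.

P_allow = 228 kN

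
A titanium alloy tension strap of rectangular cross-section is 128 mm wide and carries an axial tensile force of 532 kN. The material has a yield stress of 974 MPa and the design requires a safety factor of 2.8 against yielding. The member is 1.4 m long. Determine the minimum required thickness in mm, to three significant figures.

t = 11.9 mm

σ_allow = 974/2.8 = 347.9 MPa.
Required area A = F/σ_allow = 532000/347.9 = 1529 mm².
t = A/w = 1529/128 = 11.95 mm.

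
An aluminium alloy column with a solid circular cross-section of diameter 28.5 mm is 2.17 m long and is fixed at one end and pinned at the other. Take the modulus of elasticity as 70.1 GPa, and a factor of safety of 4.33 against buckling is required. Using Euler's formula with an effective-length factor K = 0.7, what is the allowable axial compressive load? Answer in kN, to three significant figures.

P_allow = 2.24 kN

I = πd⁴/64 = π×28.5⁴/64 = 32390 mm⁴.
Effective length L_e = KL = 0.7×2.17 m = 1519 mm.
Euler critical load P_cr = π²EI/L_e² = π²×70100×32390/1519² = 9711 N.
P_allow = P_cr/n = 9711/4.33 = 2243 N.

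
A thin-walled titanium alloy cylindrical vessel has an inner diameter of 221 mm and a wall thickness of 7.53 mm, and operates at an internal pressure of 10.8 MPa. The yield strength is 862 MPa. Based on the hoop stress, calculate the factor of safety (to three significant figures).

n = 5.44

σ_h = pD/(2t) = 10.8×221/(2×7.53) = 158.5 MPa.
n = 862/158.5 = 5.439.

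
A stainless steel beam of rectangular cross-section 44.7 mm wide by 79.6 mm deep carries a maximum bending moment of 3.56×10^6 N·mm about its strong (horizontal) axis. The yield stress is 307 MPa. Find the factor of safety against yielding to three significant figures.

Section modulus S = bh²/6 = 44.7×79.6²/6 = 47200 mm³.
σ = M/S = 3560000/47200 = 75.42 MPa.
n = 307/75.42 = 4.071.

n = 4.07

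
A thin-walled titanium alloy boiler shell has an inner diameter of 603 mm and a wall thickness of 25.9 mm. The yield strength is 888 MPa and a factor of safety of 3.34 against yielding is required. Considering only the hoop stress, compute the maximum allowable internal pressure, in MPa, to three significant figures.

σ_allow = 888/3.34 = 265.9 MPa.
σ_h = pD/(2t) → p_allow = 2σ_allow t/D = 2×265.9×25.9/603 = 22.84 MPa.

p_allow = 22.8 MPa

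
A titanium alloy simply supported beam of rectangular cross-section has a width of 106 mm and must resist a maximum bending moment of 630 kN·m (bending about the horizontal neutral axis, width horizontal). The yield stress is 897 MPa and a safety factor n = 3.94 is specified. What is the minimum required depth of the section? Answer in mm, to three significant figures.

σ_allow = 897/3.94 = 227.7 MPa.
For a rectangular section σ = 6M/(bh²), so h² = 6M/(b σ_allow) = 6×6.3000×10^8/(106×227.7) = 156600 mm².
h = 395.8 mm.

h = 396 mm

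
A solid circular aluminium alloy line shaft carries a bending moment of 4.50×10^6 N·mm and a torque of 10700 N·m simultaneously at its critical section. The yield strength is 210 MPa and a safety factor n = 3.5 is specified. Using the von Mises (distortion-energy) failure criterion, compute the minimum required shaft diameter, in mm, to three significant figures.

σ_allow = σ_y/n = 210/3.5 = 60.00 MPa.
For a solid shaft σ_b = 32M/(πd³) and τ = 16T/(πd³), so the von Mises stress is σ' = (16/πd³)·√(4M²+3T²).
√(4M²+3T²) = √(4×(4.500×10^6)² + 3×(1.070×10^7)²) = 2.060×10^7 N·mm.
d³ = 16×2.060×10^7/(π×60.00) = 1.749×10^6 mm³.
d = 120.5 mm.

d = 120 mm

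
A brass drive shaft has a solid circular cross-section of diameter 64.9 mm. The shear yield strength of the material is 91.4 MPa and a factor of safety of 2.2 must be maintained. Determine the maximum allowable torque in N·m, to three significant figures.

τ_allow = 91.4/2.2 = 41.55 MPa.
For a solid shaft T_allow = τ_allow·πd³/16; πd³/16 = π×64.9³/16 = 53670 mm³.
T_allow = 41.55×53670 = 2.230×10^6 N·mm = 2230 N·m.

T_allow = 2230 N·m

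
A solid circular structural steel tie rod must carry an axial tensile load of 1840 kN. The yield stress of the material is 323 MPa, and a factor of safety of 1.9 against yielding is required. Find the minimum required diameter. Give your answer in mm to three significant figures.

d = 117 mm

Allowable stress σ_allow = 323/1.9 = 170.0 MPa.
Required area A = F/σ_allow = 1840000/170.0 = 10820 mm².
A = πd²/4 → d = √(4A/π) = 117.4 mm.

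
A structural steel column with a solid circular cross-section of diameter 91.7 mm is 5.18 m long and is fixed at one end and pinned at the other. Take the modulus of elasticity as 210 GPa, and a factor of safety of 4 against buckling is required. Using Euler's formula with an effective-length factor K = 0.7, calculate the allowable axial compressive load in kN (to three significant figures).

P_allow = 137 kN

I = πd⁴/64 = π×91.7⁴/64 = 3.471×10^6 mm⁴.
Effective length L_e = KL = 0.7×5.18 m = 3626 mm.
Euler critical load P_cr = π²EI/L_e² = π²×210000×3.471×10^6/3626² = 547200 N.
P_allow = P_cr/n = 547200/4 = 136800 N.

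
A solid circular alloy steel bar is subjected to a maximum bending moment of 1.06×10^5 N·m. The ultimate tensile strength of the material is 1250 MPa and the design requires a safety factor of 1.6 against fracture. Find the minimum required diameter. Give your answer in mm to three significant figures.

d = 111 mm

σ_allow = 1250/1.6 = 781.2 MPa.
For a solid circular section σ = 32M/(πd³), so d³ = 32M/(π σ_allow) = 32×1.0600×10^8/(π×781.2) = 1.382×10^6 mm³.
d = 111.4 mm.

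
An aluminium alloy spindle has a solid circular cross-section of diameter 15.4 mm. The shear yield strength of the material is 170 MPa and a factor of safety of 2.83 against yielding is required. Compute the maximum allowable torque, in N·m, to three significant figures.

T_allow = 43.1 N·m

τ_allow = 170/2.83 = 60.07 MPa.
For a solid shaft T_allow = τ_allow·πd³/16; πd³/16 = π×15.4³/16 = 717.1 mm³.
T_allow = 60.07×717.1 = 43080 N·mm = 43.08 N·m.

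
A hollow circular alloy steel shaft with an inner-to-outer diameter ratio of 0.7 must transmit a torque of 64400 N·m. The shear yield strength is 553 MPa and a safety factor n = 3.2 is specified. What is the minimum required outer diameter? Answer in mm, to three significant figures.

d_o = 136 mm

τ_allow = 553/3.2 = 172.8 MPa.
For a hollow shaft τ = 16T/[πd_o³(1−k⁴)] with k = 0.7, so 1−k⁴ = 0.7599.
d_o³ = 16T/[π τ_allow (1−k⁴)] = 16×6.4400×10^7/(π×172.8×0.7599) = 2.498×10^6 mm³.
d_o = 135.7 mm.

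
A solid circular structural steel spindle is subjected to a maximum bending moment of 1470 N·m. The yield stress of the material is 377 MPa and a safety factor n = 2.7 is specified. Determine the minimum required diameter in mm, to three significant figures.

d = 47.5 mm

σ_allow = 377/2.7 = 139.6 MPa.
For a solid circular section σ = 32M/(πd³), so d³ = 32M/(π σ_allow) = 32×1470000/(π×139.6) = 107200 mm³.
d = 47.51 mm.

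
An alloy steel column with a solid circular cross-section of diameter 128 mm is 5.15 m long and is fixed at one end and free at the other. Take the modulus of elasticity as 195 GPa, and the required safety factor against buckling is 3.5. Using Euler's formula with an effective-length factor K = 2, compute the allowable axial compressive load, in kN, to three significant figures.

I = πd⁴/64 = π×128⁴/64 = 1.318×10^7 mm⁴.
Effective length L_e = KL = 2×5.15 m = 10300 mm.
Euler critical load P_cr = π²EI/L_e² = π²×195000×1.318×10^7/10300² = 239000 N.
P_allow = P_cr/n = 239000/3.5 = 68300 N.

P_allow = 68.3 kN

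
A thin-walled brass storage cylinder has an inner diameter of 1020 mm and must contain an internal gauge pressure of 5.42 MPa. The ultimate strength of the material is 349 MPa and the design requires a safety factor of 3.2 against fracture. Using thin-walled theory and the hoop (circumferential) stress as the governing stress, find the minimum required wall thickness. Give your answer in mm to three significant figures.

t = 25.3 mm

σ_allow = 349/3.2 = 109.1 MPa.
Hoop stress σ_h = pD/(2t), so t = pD/(2σ_allow) = 5.42×1020/(2×109.1) = 25.35 mm.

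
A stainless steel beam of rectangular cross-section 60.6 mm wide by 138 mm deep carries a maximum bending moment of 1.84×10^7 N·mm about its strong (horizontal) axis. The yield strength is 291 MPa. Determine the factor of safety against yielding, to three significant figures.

n = 3.04

Section modulus S = bh²/6 = 60.6×138²/6 = 192300 mm³.
σ = M/S = 1.8400×10^7/192300 = 95.66 MPa.
n = 291/95.66 = 3.042.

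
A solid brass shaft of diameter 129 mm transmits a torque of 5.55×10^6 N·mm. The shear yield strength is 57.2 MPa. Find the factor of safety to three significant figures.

n = 4.34

τ = 16T/(πd³) = 16×5550000/(π×129³) = 13.17 MPa.
n = τ_limit/τ = 57.2/13.17 = 4.344.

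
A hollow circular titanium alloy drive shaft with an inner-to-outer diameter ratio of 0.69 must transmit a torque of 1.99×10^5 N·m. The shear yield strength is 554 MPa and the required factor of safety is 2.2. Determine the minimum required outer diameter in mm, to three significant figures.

d_o = 173 mm

τ_allow = 554/2.2 = 251.8 MPa.
For a hollow shaft τ = 16T/[πd_o³(1−k⁴)] with k = 0.69, so 1−k⁴ = 0.7733.
d_o³ = 16T/[π τ_allow (1−k⁴)] = 16×1.9900×10^8/(π×251.8×0.7733) = 5.204×10^6 mm³.
d_o = 173.3 mm.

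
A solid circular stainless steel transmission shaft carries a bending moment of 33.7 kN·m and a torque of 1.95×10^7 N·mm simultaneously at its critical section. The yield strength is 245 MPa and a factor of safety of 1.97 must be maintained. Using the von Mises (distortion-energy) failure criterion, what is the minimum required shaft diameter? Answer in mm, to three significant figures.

d = 146 mm

σ_allow = σ_y/n = 245/1.97 = 124.4 MPa.
For a solid shaft σ_b = 32M/(πd³) and τ = 16T/(πd³), so the von Mises stress is σ' = (16/πd³)·√(4M²+3T²).
√(4M²+3T²) = √(4×(3.370×10^7)² + 3×(1.950×10^7)²) = 7.539×10^7 N·mm.
d³ = 16×7.539×10^7/(π×124.4) = 3.087×10^6 mm³.
d = 145.6 mm.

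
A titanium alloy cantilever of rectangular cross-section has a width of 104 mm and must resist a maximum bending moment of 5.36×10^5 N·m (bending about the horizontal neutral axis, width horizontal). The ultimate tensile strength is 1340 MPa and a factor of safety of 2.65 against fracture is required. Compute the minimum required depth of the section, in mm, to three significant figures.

σ_allow = 1340/2.65 = 505.7 MPa.
For a rectangular section σ = 6M/(bh²), so h² = 6M/(b σ_allow) = 6×5.3600×10^8/(104×505.7) = 61150 mm².
h = 247.3 mm.

h = 247 mm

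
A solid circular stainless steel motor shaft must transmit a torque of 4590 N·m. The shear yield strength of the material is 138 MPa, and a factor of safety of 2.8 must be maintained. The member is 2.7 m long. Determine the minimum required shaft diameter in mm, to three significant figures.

d = 78.0 mm

Allowable shear stress τ_allow = 138/2.8 = 49.29 MPa.
For a solid shaft τ = 16T/(πd³), so d³ = 16T/(π τ_allow) = 16×4590000/(π×49.29) = 474300 mm³.
d = (474300)^(1/3) = 77.99 mm.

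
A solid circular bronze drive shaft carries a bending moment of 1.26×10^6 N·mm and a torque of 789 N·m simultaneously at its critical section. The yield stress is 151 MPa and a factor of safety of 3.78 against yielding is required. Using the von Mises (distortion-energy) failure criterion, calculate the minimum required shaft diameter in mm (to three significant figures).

d = 71.5 mm

σ_allow = σ_y/n = 151/3.78 = 39.95 MPa.
For a solid shaft σ_b = 32M/(πd³) and τ = 16T/(πd³), so the von Mises stress is σ' = (16/πd³)·√(4M²+3T²).
√(4M²+3T²) = √(4×(1.260×10^6)² + 3×(789000)²) = 2.867×10^6 N·mm.
d³ = 16×2.867×10^6/(π×39.95) = 365500 mm³.
d = 71.50 mm.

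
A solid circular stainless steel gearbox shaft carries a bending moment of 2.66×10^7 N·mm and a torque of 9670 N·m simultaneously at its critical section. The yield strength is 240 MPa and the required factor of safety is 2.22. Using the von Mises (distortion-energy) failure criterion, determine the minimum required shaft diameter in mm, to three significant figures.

σ_allow = σ_y/n = 240/2.22 = 108.1 MPa.
For a solid shaft σ_b = 32M/(πd³) and τ = 16T/(πd³), so the von Mises stress is σ' = (16/πd³)·√(4M²+3T²).
√(4M²+3T²) = √(4×(2.660×10^7)² + 3×(9.670×10^6)²) = 5.577×10^7 N·mm.
d³ = 16×5.577×10^7/(π×108.1) = 2.628×10^6 mm³.
d = 138.0 mm.

d = 138 mm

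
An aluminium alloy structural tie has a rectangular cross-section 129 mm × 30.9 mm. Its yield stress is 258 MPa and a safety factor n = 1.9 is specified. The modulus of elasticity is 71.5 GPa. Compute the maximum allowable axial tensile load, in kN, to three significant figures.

F_allow = 541 kN

σ_allow = 258/1.9 = 135.8 MPa.
A = 129×30.9 = 3986 mm².
F_allow = σ_allow × A = 135.8×3986 = 541300 N.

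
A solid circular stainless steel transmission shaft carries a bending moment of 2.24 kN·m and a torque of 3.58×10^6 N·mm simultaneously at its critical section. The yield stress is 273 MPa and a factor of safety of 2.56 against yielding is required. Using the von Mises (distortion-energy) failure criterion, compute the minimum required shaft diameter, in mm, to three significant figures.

d = 71.5 mm

σ_allow = σ_y/n = 273/2.56 = 106.6 MPa.
For a solid shaft σ_b = 32M/(πd³) and τ = 16T/(πd³), so the von Mises stress is σ' = (16/πd³)·√(4M²+3T²).
√(4M²+3T²) = √(4×(2.240×10^6)² + 3×(3.580×10^6)²) = 7.650×10^6 N·mm.
d³ = 16×7.650×10^6/(π×106.6) = 365300 mm³.
d = 71.49 mm.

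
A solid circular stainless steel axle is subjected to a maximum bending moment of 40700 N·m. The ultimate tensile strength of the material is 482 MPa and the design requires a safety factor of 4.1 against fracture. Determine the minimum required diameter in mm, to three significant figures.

σ_allow = 482/4.1 = 117.6 MPa.
For a solid circular section σ = 32M/(πd³), so d³ = 32M/(π σ_allow) = 32×4.0700×10^7/(π×117.6) = 3.526×10^6 mm³.
d = 152.2 mm.

d = 152 mm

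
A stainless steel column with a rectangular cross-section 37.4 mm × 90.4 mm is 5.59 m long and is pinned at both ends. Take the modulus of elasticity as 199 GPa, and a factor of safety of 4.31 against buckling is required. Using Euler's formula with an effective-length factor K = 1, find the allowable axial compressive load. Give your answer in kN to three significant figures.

P_allow = 5.75 kN

Buckling occurs about the weak axis: I_min = h·b³/12 = 90.4×37.4³/12 = 394100 mm⁴ (b = 37.4 mm is the smaller dimension).
Effective length L_e = KL = 1×5.59 m = 5590 mm.
Euler critical load P_cr = π²EI/L_e² = π²×199000×394100/5590² = 24770 N.
P_allow = P_cr/n = 24770/4.31 = 5747 N.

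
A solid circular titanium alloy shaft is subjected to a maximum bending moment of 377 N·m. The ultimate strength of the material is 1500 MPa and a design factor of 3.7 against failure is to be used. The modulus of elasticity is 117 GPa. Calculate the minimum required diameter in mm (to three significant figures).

σ_allow = 1500/3.7 = 405.4 MPa.
For a solid circular section σ = 32M/(πd³), so d³ = 32M/(π σ_allow) = 32×377000/(π×405.4) = 9472 mm³.
d = 21.16 mm.

d = 21.2 mm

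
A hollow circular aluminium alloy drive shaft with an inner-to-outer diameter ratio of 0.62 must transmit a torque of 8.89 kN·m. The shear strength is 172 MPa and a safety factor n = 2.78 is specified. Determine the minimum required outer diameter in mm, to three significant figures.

d_o = 95.0 mm

τ_allow = 172/2.78 = 61.87 MPa.
For a hollow shaft τ = 16T/[πd_o³(1−k⁴)] with k = 0.62, so 1−k⁴ = 0.8522.
d_o³ = 16T/[π τ_allow (1−k⁴)] = 16×8890000/(π×61.87×0.8522) = 858700 mm³.
d_o = 95.05 mm.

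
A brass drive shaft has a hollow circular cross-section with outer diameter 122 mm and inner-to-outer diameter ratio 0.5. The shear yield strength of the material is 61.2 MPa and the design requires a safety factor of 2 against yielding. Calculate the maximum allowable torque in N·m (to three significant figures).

τ_allow = 61.2/2 = 30.60 MPa.
For a hollow shaft T_allow = τ_allow·πd_o³(1−k⁴)/16 with 1−k⁴ = 0.9375, so πd_o³(1−k⁴)/16 = 334300 mm³.
T_allow = 30.60×334300 = 1.023×10^7 N·mm = 10230 N·m.

T_allow = 10200 N·m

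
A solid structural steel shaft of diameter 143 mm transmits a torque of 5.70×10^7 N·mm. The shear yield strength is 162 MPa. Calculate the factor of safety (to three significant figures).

τ = 16T/(πd³) = 16×5.7000×10^7/(π×143³) = 99.27 MPa.
n = τ_limit/τ = 162/99.27 = 1.632.

n = 1.63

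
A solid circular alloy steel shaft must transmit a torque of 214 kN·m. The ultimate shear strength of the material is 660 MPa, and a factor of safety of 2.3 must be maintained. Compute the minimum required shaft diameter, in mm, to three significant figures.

d = 156 mm

Allowable shear stress τ_allow = 660/2.3 = 287.0 MPa.
For a solid shaft τ = 16T/(πd³), so d³ = 16T/(π τ_allow) = 16×2.1400×10^8/(π×287.0) = 3.798×10^6 mm³.
d = (3.798×10^6)^(1/3) = 156.0 mm.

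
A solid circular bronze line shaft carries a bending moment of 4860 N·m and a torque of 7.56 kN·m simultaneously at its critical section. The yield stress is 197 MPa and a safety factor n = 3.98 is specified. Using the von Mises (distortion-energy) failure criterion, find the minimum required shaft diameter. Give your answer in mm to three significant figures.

d = 119 mm

σ_allow = σ_y/n = 197/3.98 = 49.50 MPa.
For a solid shaft σ_b = 32M/(πd³) and τ = 16T/(πd³), so the von Mises stress is σ' = (16/πd³)·√(4M²+3T²).
√(4M²+3T²) = √(4×(4.860×10^6)² + 3×(7.560×10^6)²) = 1.631×10^7 N·mm.
d³ = 16×1.631×10^7/(π×49.50) = 1.678×10^6 mm³.
d = 118.8 mm.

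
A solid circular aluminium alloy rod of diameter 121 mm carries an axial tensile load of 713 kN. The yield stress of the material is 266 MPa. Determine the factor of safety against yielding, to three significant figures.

A = πd²/4 = 11500 mm².
σ = F/A = 713000/11500 = 62.01 MPa.
n = 266/62.01 = 4.290.

n = 4.29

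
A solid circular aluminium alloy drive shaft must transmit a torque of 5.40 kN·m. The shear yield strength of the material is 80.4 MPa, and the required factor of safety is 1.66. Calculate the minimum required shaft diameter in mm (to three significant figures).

d = 82.8 mm

Allowable shear stress τ_allow = 80.4/1.66 = 48.43 MPa.
For a solid shaft τ = 16T/(πd³), so d³ = 16T/(π τ_allow) = 16×5400000/(π×48.43) = 567800 mm³.
d = (567800)^(1/3) = 82.81 mm.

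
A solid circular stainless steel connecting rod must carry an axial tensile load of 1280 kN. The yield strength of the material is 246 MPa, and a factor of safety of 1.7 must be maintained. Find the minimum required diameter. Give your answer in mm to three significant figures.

d = 106 mm

Allowable stress σ_allow = 246/1.7 = 144.7 MPa.
Required area A = F/σ_allow = 1280000/144.7 = 8846 mm².
A = πd²/4 → d = √(4A/π) = 106.1 mm.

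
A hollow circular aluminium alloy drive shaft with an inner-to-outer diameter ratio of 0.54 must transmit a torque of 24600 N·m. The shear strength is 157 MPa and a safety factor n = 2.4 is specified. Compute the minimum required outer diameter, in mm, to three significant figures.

d_o = 128 mm

τ_allow = 157/2.4 = 65.42 MPa.
For a hollow shaft τ = 16T/[πd_o³(1−k⁴)] with k = 0.54, so 1−k⁴ = 0.9150.
d_o³ = 16T/[π τ_allow (1−k⁴)] = 16×2.4600×10^7/(π×65.42×0.9150) = 2.093×10^6 mm³.
d_o = 127.9 mm.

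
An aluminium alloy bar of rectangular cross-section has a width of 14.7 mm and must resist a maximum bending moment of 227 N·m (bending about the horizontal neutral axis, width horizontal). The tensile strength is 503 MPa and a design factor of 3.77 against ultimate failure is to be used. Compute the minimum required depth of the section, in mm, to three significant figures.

h = 26.4 mm

σ_allow = 503/3.77 = 133.4 MPa.
For a rectangular section σ = 6M/(bh²), so h² = 6M/(b σ_allow) = 6×227000/(14.7×133.4) = 694.4 mm².
h = 26.35 mm.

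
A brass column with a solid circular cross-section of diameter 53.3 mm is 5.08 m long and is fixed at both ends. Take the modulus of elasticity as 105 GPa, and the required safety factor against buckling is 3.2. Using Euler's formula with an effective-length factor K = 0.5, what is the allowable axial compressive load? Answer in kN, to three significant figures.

I = πd⁴/64 = π×53.3⁴/64 = 396200 mm⁴.
Effective length L_e = KL = 0.5×5.08 m = 2540 mm.
Euler critical load P_cr = π²EI/L_e² = π²×105000×396200/2540² = 63640 N.
P_allow = P_cr/n = 63640/3.2 = 19890 N.

P_allow = 19.9 kN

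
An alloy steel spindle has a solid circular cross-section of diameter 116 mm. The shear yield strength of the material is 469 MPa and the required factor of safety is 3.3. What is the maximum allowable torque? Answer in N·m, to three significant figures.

T_allow = 43600 N·m

τ_allow = 469/3.3 = 142.1 MPa.
For a solid shaft T_allow = τ_allow·πd³/16; πd³/16 = π×116³/16 = 306500 mm³.
T_allow = 142.1×306500 = 4.356×10^7 N·mm = 43560 N·m.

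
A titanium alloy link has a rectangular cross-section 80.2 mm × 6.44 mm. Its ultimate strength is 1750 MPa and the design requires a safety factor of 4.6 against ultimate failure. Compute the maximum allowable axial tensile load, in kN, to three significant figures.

F_allow = 196 kN

σ_allow = 1750/4.6 = 380.4 MPa.
A = 80.2×6.44 = 516.5 mm².
F_allow = σ_allow × A = 380.4×516.5 = 196500 N.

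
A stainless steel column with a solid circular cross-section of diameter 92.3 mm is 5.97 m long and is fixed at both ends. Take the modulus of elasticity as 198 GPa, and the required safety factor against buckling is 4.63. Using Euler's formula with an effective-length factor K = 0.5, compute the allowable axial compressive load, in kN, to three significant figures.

I = πd⁴/64 = π×92.3⁴/64 = 3.563×10^6 mm⁴.
Effective length L_e = KL = 0.5×5.97 m = 2985 mm.
Euler critical load P_cr = π²EI/L_e² = π²×198000×3.563×10^6/2985² = 781400 N.
P_allow = P_cr/n = 781400/4.63 = 168800 N.

P_allow = 169 kN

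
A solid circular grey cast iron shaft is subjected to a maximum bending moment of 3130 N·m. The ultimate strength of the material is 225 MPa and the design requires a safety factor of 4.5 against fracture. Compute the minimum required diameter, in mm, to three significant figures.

d = 86.1 mm

σ_allow = 225/4.5 = 50.00 MPa.
For a solid circular section σ = 32M/(πd³), so d³ = 32M/(π σ_allow) = 32×3130000/(π×50.00) = 637600 mm³.
d = 86.07 mm.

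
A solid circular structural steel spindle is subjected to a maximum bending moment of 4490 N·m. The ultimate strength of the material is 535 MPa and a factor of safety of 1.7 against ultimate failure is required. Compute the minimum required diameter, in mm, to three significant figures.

σ_allow = 535/1.7 = 314.7 MPa.
For a solid circular section σ = 32M/(πd³), so d³ = 32M/(π σ_allow) = 32×4490000/(π×314.7) = 145300 mm³.
d = 52.58 mm.

d = 52.6 mm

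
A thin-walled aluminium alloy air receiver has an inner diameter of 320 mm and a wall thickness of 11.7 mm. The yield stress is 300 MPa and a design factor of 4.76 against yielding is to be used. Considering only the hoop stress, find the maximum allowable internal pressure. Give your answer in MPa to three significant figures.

σ_allow = 300/4.76 = 63.03 MPa.
σ_h = pD/(2t) → p_allow = 2σ_allow t/D = 2×63.03×11.7/320 = 4.609 MPa.

p_allow = 4.61 MPa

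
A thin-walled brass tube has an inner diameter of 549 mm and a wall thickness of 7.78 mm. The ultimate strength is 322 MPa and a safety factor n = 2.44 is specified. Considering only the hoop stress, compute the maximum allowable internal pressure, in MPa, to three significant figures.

p_allow = 3.74 MPa

σ_allow = 322/2.44 = 132.0 MPa.
σ_h = pD/(2t) → p_allow = 2σ_allow t/D = 2×132.0×7.78/549 = 3.740 MPa.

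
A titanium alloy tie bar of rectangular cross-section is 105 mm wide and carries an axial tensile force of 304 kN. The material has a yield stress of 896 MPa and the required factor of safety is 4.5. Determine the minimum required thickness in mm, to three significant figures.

σ_allow = 896/4.5 = 199.1 MPa.
Required area A = F/σ_allow = 304000/199.1 = 1527 mm².
t = A/w = 1527/105 = 14.54 mm.

t = 14.5 mm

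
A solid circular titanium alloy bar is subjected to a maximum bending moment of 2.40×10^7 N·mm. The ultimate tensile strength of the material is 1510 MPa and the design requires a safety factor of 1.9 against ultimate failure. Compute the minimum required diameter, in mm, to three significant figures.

d = 67.5 mm

σ_allow = 1510/1.9 = 794.7 MPa.
For a solid circular section σ = 32M/(πd³), so d³ = 32M/(π σ_allow) = 32×2.4000×10^7/(π×794.7) = 307600 mm³.
d = 67.50 mm.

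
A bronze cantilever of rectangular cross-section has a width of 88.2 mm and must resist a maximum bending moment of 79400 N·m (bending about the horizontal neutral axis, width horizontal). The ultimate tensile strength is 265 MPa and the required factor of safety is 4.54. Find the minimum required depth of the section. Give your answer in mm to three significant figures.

σ_allow = 265/4.54 = 58.37 MPa.
For a rectangular section σ = 6M/(bh²), so h² = 6M/(b σ_allow) = 6×7.9400×10^7/(88.2×58.37) = 92540 mm².
h = 304.2 mm.

h = 304 mm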